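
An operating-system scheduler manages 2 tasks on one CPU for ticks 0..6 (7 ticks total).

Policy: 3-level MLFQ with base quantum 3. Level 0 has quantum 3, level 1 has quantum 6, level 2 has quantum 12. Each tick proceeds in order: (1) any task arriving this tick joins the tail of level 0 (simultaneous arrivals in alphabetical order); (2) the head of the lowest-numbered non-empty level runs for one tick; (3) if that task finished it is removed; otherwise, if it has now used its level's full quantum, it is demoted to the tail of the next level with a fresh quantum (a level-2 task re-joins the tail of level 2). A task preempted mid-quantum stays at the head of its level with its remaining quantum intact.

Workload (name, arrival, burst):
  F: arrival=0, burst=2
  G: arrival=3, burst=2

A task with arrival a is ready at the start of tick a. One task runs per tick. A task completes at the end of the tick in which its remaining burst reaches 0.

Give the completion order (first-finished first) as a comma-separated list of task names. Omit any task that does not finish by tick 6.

completion order = F, G

t=0: L0/L1/L2 = F/-/- → run F
t=1: L0/L1/L2 = F/-/- → run F
t=2: (idle)
t=3: L0/L1/L2 = G/-/- → run G
t=4: L0/L1/L2 = G/-/- → run G
t=5: (idle)
t=6: (idle)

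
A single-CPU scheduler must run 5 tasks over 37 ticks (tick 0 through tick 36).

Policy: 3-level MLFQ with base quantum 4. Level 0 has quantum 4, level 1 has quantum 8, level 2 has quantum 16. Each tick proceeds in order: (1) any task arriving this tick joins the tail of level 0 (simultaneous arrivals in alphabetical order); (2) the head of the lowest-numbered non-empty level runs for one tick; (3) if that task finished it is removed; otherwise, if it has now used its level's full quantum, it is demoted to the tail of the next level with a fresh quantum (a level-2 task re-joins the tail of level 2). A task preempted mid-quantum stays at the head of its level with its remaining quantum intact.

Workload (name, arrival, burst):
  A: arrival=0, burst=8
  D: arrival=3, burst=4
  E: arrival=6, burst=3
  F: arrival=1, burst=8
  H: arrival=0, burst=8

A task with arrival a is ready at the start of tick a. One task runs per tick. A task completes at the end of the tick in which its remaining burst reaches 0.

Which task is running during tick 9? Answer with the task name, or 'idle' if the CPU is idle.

t=0: L0/L1/L2 = AH/-/- → run A
t=1: L0/L1/L2 = AHF/-/- → run A
t=2: L0/L1/L2 = AHF/-/- → run A
t=3: L0/L1/L2 = AHFD/-/- → run A
t=4: L0/L1/L2 = HFD/A/- → run H
t=5: L0/L1/L2 = HFD/A/- → run H
t=6: L0/L1/L2 = HFDE/A/- → run H
t=7: L0/L1/L2 = HFDE/A/- → run H
t=8: L0/L1/L2 = FDE/AH/- → run F
t=9: L0/L1/L2 = FDE/AH/- → run F
t=10: L0/L1/L2 = FDE/AH/- → run F
t=11: L0/L1/L2 = FDE/AH/- → run F
t=12: L0/L1/L2 = DE/AHF/- → run D
t=13: L0/L1/L2 = DE/AHF/- → run D
t=14: L0/L1/L2 = DE/AHF/- → run D
t=15: L0/L1/L2 = DE/AHF/- → run D
t=16: L0/L1/L2 = E/AHF/- → run E
t=17: L0/L1/L2 = E/AHF/- → run E
t=18: L0/L1/L2 = E/AHF/- → run E
t=19: L0/L1/L2 = -/AHF/- → run A
t=20: L0/L1/L2 = -/AHF/- → run A
t=21: L0/L1/L2 = -/AHF/- → run A
t=22: L0/L1/L2 = -/AHF/- → run A
t=23: L0/L1/L2 = -/HF/- → run H
t=24: L0/L1/L2 = -/HF/- → run H
t=25: L0/L1/L2 = -/HF/- → run H
t=26: L0/L1/L2 = -/HF/- → run H
t=27: L0/L1/L2 = -/F/- → run F
t=28: L0/L1/L2 = -/F/- → run F
t=29: L0/L1/L2 = -/F/- → run F
t=30: L0/L1/L2 = -/F/- → run F
t=31: (idle)
t=32: (idle)
t=33: (idle)
t=34: (idle)
t=35: (idle)
t=36: (idle)

running at tick 9 = F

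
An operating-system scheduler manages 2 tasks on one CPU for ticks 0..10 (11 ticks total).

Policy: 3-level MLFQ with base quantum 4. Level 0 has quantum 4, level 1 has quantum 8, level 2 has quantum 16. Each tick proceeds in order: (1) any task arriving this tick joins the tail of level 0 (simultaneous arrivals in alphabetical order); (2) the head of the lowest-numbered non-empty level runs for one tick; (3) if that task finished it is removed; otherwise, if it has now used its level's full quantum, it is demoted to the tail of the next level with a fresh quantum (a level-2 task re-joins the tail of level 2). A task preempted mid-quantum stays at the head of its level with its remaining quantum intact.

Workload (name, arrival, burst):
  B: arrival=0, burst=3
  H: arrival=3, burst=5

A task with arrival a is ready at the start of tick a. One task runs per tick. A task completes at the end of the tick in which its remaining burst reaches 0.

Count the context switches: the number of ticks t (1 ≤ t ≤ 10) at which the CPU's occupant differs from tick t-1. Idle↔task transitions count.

t=0: L0/L1/L2 = B/-/- → run B
t=1: L0/L1/L2 = B/-/- → run B
t=2: L0/L1/L2 = B/-/- → run B
t=3: L0/L1/L2 = H/-/- → run H
t=4: L0/L1/L2 = H/-/- → run H
t=5: L0/L1/L2 = H/-/- → run H
t=6: L0/L1/L2 = H/-/- → run H
t=7: L0/L1/L2 = -/H/- → run H
t=8: (idle)
t=9: (idle)
t=10: (idle)

context switches = 2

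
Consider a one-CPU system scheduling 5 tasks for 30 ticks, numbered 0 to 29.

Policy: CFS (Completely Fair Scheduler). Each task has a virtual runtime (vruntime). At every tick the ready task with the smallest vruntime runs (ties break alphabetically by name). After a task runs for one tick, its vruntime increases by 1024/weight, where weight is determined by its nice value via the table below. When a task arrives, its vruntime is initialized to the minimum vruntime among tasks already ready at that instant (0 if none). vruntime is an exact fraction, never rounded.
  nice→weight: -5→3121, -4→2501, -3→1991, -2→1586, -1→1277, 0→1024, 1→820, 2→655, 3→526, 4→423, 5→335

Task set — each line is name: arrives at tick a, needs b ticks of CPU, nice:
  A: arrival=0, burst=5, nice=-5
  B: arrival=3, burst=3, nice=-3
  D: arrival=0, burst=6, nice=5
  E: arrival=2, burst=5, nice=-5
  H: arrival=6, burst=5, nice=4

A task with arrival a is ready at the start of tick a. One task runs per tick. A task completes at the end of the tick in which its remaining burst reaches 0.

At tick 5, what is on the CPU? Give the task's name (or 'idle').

running at tick 5 = A

t=0: vr[A=0 D=0] → run A
t=1: vr[A=1024/3121 D=0] → run D
t=2: vr[A=1024/3121 D=1024/335 E=1024/3121] → run A
t=3: vr[A=2048/3121 B=1024/3121 D=1024/335 E=1024/3121] → run B
t=4: vr[A=2048/3121 B=5234688/6213911 D=1024/335 E=1024/3121] → run E
t=5: vr[A=2048/3121 B=5234688/6213911 D=1024/335 E=2048/3121] → run A
t=6: vr[A=3072/3121 B=5234688/6213911 D=1024/335 E=2048/3121 H=2048/3121] → run E
t=7: vr[A=3072/3121 B=5234688/6213911 D=1024/335 E=3072/3121 H=2048/3121] → run H
t=8: vr[A=3072/3121 B=5234688/6213911 D=1024/335 E=3072/3121 H=4062208/1320183] → run B
t=9: vr[A=3072/3121 B=8430592/6213911 D=1024/335 E=3072/3121 H=4062208/1320183] → run A
t=10: vr[A=4096/3121 B=8430592/6213911 D=1024/335 E=3072/3121 H=4062208/1320183] → run E
t=11: vr[A=4096/3121 B=8430592/6213911 D=1024/335 E=4096/3121 H=4062208/1320183] → run A
t=12: vr[B=8430592/6213911 D=1024/335 E=4096/3121 H=4062208/1320183] → run E
t=13: vr[B=8430592/6213911 D=1024/335 E=5120/3121 H=4062208/1320183] → run B
t=14: vr[D=1024/335 E=5120/3121 H=4062208/1320183] → run E
t=15: vr[D=1024/335 H=4062208/1320183] → run D
t=16: vr[D=2048/335 H=4062208/1320183] → run H
t=17: vr[D=2048/335 H=7258112/1320183] → run H
t=18: vr[D=2048/335 H=3484672/440061] → run D
t=19: vr[D=3072/335 H=3484672/440061] → run H
t=20: vr[D=3072/335 H=13649920/1320183] → run D
t=21: vr[D=4096/335 H=13649920/1320183] → run H
t=22: vr[D=4096/335] → run D
t=23: vr[D=1024/67] → run D
t=24: (idle)
t=25: (idle)
t=26: (idle)
t=27: (idle)
t=28: (idle)
t=29: (idle)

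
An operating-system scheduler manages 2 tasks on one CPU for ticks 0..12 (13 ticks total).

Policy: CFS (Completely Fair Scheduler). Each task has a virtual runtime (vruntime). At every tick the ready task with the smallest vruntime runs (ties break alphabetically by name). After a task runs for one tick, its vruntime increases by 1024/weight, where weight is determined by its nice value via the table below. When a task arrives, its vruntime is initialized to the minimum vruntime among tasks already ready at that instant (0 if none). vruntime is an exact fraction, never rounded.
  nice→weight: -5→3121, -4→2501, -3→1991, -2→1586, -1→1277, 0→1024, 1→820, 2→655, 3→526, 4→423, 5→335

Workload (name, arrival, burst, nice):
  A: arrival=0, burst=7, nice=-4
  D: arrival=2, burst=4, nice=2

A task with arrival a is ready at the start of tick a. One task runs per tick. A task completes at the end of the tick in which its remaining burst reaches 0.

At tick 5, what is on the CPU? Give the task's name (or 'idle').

running at tick 5 = A

t=0: vr[A=0] → run A
t=1: vr[A=1024/2501] → run A
t=2: vr[A=2048/2501 D=2048/2501] → run A
t=3: vr[A=3072/2501 D=2048/2501] → run D
t=4: vr[A=3072/2501 D=3902464/1638155] → run A
t=5: vr[A=4096/2501 D=3902464/1638155] → run A
t=6: vr[A=5120/2501 D=3902464/1638155] → run A
t=7: vr[A=6144/2501 D=3902464/1638155] → run D
t=8: vr[A=6144/2501 D=6463488/1638155] → run A
t=9: vr[D=6463488/1638155] → run D
t=10: vr[D=9024512/1638155] → run D
t=11: (idle)
t=12: (idle)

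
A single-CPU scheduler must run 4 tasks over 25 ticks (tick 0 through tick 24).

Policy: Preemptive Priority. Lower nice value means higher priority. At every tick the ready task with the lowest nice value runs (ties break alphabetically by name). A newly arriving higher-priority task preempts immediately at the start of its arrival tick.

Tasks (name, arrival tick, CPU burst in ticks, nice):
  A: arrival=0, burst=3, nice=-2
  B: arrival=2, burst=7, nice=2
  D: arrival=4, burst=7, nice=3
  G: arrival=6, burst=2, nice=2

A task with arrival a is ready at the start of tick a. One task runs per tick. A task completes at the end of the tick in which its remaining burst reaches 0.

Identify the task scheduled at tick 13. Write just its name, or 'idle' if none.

t=0: ready={A} → run A
t=1: ready={A} → run A
t=2: ready={A,B} → run A
t=3: ready={B} → run B
t=4: ready={B,D} → run B
t=5: ready={B,D} → run B
t=6: ready={B,D,G} → run B
t=7: ready={B,D,G} → run B
t=8: ready={B,D,G} → run B
t=9: ready={B,D,G} → run B
t=10: ready={D,G} → run G
t=11: ready={D,G} → run G
t=12: ready={D} → run D
t=13: ready={D} → run D
t=14: ready={D} → run D
t=15: ready={D} → run D
t=16: ready={D} → run D
t=17: ready={D} → run D
t=18: ready={D} → run D
t=19: (idle)
t=20: (idle)
t=21: (idle)
t=22: (idle)
t=23: (idle)
t=24: (idle)

running at tick 13 = D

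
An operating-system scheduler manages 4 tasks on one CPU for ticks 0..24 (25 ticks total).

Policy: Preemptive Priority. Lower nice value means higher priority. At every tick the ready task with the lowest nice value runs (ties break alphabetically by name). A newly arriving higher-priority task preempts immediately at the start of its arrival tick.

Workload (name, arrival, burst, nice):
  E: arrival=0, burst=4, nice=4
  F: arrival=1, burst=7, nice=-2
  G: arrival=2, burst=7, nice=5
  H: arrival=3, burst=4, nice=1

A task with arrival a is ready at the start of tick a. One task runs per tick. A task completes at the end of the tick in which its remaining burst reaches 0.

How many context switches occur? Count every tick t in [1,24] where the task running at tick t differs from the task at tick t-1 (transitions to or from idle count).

t=0: ready={E} → run E
t=1: ready={E,F} → run F
t=2: ready={E,F,G} → run F
t=3: ready={E,F,G,H} → run F
t=4: ready={E,F,G,H} → run F
t=5: ready={E,F,G,H} → run F
t=6: ready={E,F,G,H} → run F
t=7: ready={E,F,G,H} → run F
t=8: ready={E,G,H} → run H
t=9: ready={E,G,H} → run H
t=10: ready={E,G,H} → run H
t=11: ready={E,G,H} → run H
t=12: ready={E,G} → run E
t=13: ready={E,G} → run E
t=14: ready={E,G} → run E
t=15: ready={G} → run G
t=16: ready={G} → run G
t=17: ready={G} → run G
t=18: ready={G} → run G
t=19: ready={G} → run G
t=20: ready={G} → run G
t=21: ready={G} → run G
t=22: (idle)
t=23: (idle)
t=24: (idle)

context switches = 5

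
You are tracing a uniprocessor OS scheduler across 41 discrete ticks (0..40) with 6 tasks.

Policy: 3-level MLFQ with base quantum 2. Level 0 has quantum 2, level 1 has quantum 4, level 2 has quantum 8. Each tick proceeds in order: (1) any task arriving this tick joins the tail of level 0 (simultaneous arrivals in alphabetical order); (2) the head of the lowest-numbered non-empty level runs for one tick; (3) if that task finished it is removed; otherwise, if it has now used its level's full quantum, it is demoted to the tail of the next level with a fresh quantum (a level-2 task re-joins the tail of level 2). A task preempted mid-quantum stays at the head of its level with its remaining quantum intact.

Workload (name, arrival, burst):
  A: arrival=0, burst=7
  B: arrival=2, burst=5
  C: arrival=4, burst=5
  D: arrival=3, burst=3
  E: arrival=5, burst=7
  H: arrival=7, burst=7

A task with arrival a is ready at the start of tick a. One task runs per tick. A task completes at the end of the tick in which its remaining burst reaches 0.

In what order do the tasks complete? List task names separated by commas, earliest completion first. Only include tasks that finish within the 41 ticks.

t=0: L0/L1/L2 = A/-/- → run A
t=1: L0/L1/L2 = A/-/- → run A
t=2: L0/L1/L2 = B/A/- → run B
t=3: L0/L1/L2 = BD/A/- → run B
t=4: L0/L1/L2 = DC/AB/- → run D
t=5: L0/L1/L2 = DCE/AB/- → run D
t=6: L0/L1/L2 = CE/ABD/- → run C
t=7: L0/L1/L2 = CEH/ABD/- → run C
t=8: L0/L1/L2 = EH/ABDC/- → run E
t=9: L0/L1/L2 = EH/ABDC/- → run E
t=10: L0/L1/L2 = H/ABDCE/- → run H
t=11: L0/L1/L2 = H/ABDCE/- → run H
t=12: L0/L1/L2 = -/ABDCEH/- → run A
t=13: L0/L1/L2 = -/ABDCEH/- → run A
t=14: L0/L1/L2 = -/ABDCEH/- → run A
t=15: L0/L1/L2 = -/ABDCEH/- → run A
t=16: L0/L1/L2 = -/BDCEH/A → run B
t=17: L0/L1/L2 = -/BDCEH/A → run B
t=18: L0/L1/L2 = -/BDCEH/A → run B
t=19: L0/L1/L2 = -/DCEH/A → run D
t=20: L0/L1/L2 = -/CEH/A → run C
t=21: L0/L1/L2 = -/CEH/A → run C
t=22: L0/L1/L2 = -/CEH/A → run C
t=23: L0/L1/L2 = -/EH/A → run E
t=24: L0/L1/L2 = -/EH/A → run E
t=25: L0/L1/L2 = -/EH/A → run E
t=26: L0/L1/L2 = -/EH/A → run E
t=27: L0/L1/L2 = -/H/AE → run H
t=28: L0/L1/L2 = -/H/AE → run H
t=29: L0/L1/L2 = -/H/AE → run H
t=30: L0/L1/L2 = -/H/AE → run H
t=31: L0/L1/L2 = -/-/AEH → run A
t=32: L0/L1/L2 = -/-/EH → run E
t=33: L0/L1/L2 = -/-/H → run H
t=34: (idle)
t=35: (idle)
t=36: (idle)
t=37: (idle)
t=38: (idle)
t=39: (idle)
t=40: (idle)

completion order = B, D, C, A, E, H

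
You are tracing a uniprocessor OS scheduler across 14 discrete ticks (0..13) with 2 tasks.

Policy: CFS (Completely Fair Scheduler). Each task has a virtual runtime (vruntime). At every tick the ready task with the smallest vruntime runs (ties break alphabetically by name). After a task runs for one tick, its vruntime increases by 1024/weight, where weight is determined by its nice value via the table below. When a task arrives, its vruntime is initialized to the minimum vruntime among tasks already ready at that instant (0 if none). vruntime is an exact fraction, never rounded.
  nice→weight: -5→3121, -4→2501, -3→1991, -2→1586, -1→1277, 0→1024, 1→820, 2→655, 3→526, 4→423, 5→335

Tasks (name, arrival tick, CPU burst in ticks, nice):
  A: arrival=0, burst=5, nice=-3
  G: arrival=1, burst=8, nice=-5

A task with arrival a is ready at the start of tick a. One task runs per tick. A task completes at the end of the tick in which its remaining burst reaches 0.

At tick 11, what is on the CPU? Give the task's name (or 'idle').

t=0: vr[A=0] → run A
t=1: vr[A=1024/1991 G=1024/1991] → run A
t=2: vr[A=2048/1991 G=1024/1991] → run G
t=3: vr[A=2048/1991 G=5234688/6213911] → run G
t=4: vr[A=2048/1991 G=7273472/6213911] → run A
t=5: vr[A=3072/1991 G=7273472/6213911] → run G
t=6: vr[A=3072/1991 G=9312256/6213911] → run G
t=7: vr[A=3072/1991 G=11351040/6213911] → run A
t=8: vr[A=4096/1991 G=11351040/6213911] → run G
t=9: vr[A=4096/1991 G=13389824/6213911] → run A
t=10: vr[G=13389824/6213911] → run G
t=11: vr[G=15428608/6213911] → run G
t=12: vr[G=17467392/6213911] → run G
t=13: (idle)

running at tick 11 = G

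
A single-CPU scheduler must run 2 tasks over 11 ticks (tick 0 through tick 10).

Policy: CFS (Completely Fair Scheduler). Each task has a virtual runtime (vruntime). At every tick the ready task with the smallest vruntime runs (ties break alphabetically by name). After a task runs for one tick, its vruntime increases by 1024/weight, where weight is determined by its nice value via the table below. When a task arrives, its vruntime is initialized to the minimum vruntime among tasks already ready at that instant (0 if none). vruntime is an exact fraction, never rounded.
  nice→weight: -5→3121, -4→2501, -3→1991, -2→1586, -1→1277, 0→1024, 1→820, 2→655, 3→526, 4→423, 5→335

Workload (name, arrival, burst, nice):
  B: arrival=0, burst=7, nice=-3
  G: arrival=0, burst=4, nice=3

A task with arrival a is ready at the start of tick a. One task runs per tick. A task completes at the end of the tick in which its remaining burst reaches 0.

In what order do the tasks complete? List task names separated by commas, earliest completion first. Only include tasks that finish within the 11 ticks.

completion order = B, G

t=0: vr[B=0 G=0] → run B
t=1: vr[B=1024/1991 G=0] → run G
t=2: vr[B=1024/1991 G=512/263] → run B
t=3: vr[B=2048/1991 G=512/263] → run B
t=4: vr[B=3072/1991 G=512/263] → run B
t=5: vr[B=4096/1991 G=512/263] → run G
t=6: vr[B=4096/1991 G=1024/263] → run B
t=7: vr[B=5120/1991 G=1024/263] → run B
t=8: vr[B=6144/1991 G=1024/263] → run B
t=9: vr[G=1024/263] → run G
t=10: vr[G=1536/263] → run G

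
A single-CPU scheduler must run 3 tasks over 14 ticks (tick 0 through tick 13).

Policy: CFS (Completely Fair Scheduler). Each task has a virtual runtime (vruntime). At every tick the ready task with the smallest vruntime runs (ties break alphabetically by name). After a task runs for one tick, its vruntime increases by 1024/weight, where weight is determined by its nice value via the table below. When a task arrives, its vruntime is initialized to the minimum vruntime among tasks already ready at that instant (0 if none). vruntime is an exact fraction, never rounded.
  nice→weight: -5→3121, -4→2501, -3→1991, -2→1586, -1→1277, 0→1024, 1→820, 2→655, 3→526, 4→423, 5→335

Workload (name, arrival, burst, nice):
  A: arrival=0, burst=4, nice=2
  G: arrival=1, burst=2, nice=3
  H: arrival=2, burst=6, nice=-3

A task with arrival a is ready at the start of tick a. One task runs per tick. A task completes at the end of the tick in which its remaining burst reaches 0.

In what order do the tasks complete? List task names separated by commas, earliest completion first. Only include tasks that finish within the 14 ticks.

t=0: vr[A=0] → run A
t=1: vr[A=1024/655 G=1024/655] → run A
t=2: vr[A=2048/655 G=1024/655 H=1024/655] → run G
t=3: vr[A=2048/655 G=604672/172265 H=1024/655] → run H
t=4: vr[A=2048/655 G=604672/172265 H=2709504/1304105] → run H
t=5: vr[A=2048/655 G=604672/172265 H=3380224/1304105] → run H
t=6: vr[A=2048/655 G=604672/172265 H=4050944/1304105] → run H
t=7: vr[A=2048/655 G=604672/172265 H=4721664/1304105] → run A
t=8: vr[A=3072/655 G=604672/172265 H=4721664/1304105] → run G
t=9: vr[A=3072/655 H=4721664/1304105] → run H
t=10: vr[A=3072/655 H=5392384/1304105] → run H
t=11: vr[A=3072/655] → run A
t=12: (idle)
t=13: (idle)

completion order = G, H, A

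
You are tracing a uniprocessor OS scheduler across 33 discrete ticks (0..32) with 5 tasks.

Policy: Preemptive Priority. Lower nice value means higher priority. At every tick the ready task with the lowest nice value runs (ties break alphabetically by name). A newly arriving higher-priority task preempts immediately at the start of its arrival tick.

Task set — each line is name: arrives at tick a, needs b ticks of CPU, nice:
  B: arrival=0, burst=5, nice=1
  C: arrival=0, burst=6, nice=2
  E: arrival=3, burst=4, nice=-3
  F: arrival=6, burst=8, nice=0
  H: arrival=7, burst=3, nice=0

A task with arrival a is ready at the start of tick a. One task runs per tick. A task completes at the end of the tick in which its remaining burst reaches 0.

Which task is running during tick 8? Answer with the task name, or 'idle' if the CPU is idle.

running at tick 8 = F

t=0: ready={B,C} → run B
t=1: ready={B,C} → run B
t=2: ready={B,C} → run B
t=3: ready={B,C,E} → run E
t=4: ready={B,C,E} → run E
t=5: ready={B,C,E} → run E
t=6: ready={B,C,E,F} → run E
t=7: ready={B,C,F,H} → run F
t=8: ready={B,C,F,H} → run F
t=9: ready={B,C,F,H} → run F
t=10: ready={B,C,F,H} → run F
t=11: ready={B,C,F,H} → run F
t=12: ready={B,C,F,H} → run F
t=13: ready={B,C,F,H} → run F
t=14: ready={B,C,F,H} → run F
t=15: ready={B,C,H} → run H
t=16: ready={B,C,H} → run H
t=17: ready={B,C,H} → run H
t=18: ready={B,C} → run B
t=19: ready={B,C} → run B
t=20: ready={C} → run C
t=21: ready={C} → run C
t=22: ready={C} → run C
t=23: ready={C} → run C
t=24: ready={C} → run C
t=25: ready={C} → run C
t=26: (idle)
t=27: (idle)
t=28: (idle)
t=29: (idle)
t=30: (idle)
t=31: (idle)
t=32: (idle)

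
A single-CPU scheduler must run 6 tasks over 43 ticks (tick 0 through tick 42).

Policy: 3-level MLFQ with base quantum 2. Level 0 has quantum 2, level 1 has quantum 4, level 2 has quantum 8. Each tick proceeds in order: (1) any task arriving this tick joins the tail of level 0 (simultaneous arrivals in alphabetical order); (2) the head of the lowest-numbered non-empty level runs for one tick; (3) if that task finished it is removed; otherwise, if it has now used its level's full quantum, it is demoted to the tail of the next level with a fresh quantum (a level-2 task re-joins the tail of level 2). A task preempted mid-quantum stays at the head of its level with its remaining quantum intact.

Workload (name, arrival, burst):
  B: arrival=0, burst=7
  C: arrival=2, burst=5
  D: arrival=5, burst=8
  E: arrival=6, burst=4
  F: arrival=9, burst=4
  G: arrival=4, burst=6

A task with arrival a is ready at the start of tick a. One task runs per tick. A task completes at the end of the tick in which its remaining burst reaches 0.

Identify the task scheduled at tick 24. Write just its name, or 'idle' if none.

t=0: L0/L1/L2 = B/-/- → run B
t=1: L0/L1/L2 = B/-/- → run B
t=2: L0/L1/L2 = C/B/- → run C
t=3: L0/L1/L2 = C/B/- → run C
t=4: L0/L1/L2 = G/BC/- → run G
t=5: L0/L1/L2 = GD/BC/- → run G
t=6: L0/L1/L2 = DE/BCG/- → run D
t=7: L0/L1/L2 = DE/BCG/- → run D
t=8: L0/L1/L2 = E/BCGD/- → run E
t=9: L0/L1/L2 = EF/BCGD/- → run E
t=10: L0/L1/L2 = F/BCGDE/- → run F
t=11: L0/L1/L2 = F/BCGDE/- → run F
t=12: L0/L1/L2 = -/BCGDEF/- → run B
t=13: L0/L1/L2 = -/BCGDEF/- → run B
t=14: L0/L1/L2 = -/BCGDEF/- → run B
t=15: L0/L1/L2 = -/BCGDEF/- → run B
t=16: L0/L1/L2 = -/CGDEF/B → run C
t=17: L0/L1/L2 = -/CGDEF/B → run C
t=18: L0/L1/L2 = -/CGDEF/B → run C
t=19: L0/L1/L2 = -/GDEF/B → run G
t=20: L0/L1/L2 = -/GDEF/B → run G
t=21: L0/L1/L2 = -/GDEF/B → run G
t=22: L0/L1/L2 = -/GDEF/B → run G
t=23: L0/L1/L2 = -/DEF/B → run D
t=24: L0/L1/L2 = -/DEF/B → run D
t=25: L0/L1/L2 = -/DEF/B → run D
t=26: L0/L1/L2 = -/DEF/B → run D
t=27: L0/L1/L2 = -/EF/BD → run E
t=28: L0/L1/L2 = -/EF/BD → run E
t=29: L0/L1/L2 = -/F/BD → run F
t=30: L0/L1/L2 = -/F/BD → run F
t=31: L0/L1/L2 = -/-/BD → run B
t=32: L0/L1/L2 = -/-/D → run D
t=33: L0/L1/L2 = -/-/D → run D
t=34: (idle)
t=35: (idle)
t=36: (idle)
t=37: (idle)
t=38: (idle)
t=39: (idle)
t=40: (idle)
t=41: (idle)
t=42: (idle)

running at tick 24 = D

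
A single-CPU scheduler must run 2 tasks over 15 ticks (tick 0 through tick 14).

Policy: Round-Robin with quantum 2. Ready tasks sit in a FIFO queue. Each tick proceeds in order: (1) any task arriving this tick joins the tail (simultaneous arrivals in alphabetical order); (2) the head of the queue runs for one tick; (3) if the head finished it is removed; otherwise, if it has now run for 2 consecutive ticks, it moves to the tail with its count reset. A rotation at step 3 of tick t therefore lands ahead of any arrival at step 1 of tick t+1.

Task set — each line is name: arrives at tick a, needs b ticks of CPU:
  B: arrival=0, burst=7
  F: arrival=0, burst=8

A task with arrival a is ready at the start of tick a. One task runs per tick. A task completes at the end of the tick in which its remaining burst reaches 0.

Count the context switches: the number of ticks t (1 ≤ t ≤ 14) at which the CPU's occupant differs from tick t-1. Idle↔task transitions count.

t=0: queue=[B,F] q_used=0 → run B
t=1: queue=[B,F] q_used=1 → run B
t=2: queue=[F,B] q_used=0 → run F
t=3: queue=[F,B] q_used=1 → run F
t=4: queue=[B,F] q_used=0 → run B
t=5: queue=[B,F] q_used=1 → run B
t=6: queue=[F,B] q_used=0 → run F
t=7: queue=[F,B] q_used=1 → run F
t=8: queue=[B,F] q_used=0 → run B
t=9: queue=[B,F] q_used=1 → run B
t=10: queue=[F,B] q_used=0 → run F
t=11: queue=[F,B] q_used=1 → run F
t=12: queue=[B,F] q_used=0 → run B
t=13: queue=[F] q_used=0 → run F
t=14: queue=[F] q_used=1 → run F

context switches = 7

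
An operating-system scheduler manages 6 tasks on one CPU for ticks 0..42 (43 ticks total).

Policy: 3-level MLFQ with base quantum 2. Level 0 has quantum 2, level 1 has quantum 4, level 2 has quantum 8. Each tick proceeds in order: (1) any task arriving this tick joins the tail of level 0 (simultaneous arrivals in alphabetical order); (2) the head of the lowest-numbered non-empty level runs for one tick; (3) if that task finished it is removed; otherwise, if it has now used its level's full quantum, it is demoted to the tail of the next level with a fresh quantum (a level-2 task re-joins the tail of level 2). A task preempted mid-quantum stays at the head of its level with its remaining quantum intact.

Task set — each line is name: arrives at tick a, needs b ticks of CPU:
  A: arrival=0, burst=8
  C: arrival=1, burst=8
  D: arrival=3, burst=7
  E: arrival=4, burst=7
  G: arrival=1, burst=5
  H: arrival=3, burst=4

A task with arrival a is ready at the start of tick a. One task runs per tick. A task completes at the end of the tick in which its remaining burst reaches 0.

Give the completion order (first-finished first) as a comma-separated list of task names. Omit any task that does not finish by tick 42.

completion order = G, H, A, C, D, E

t=0: L0/L1/L2 = A/-/- → run A
t=1: L0/L1/L2 = ACG/-/- → run A
t=2: L0/L1/L2 = CG/A/- → run C
t=3: L0/L1/L2 = CGDH/A/- → run C
t=4: L0/L1/L2 = GDHE/AC/- → run G
t=5: L0/L1/L2 = GDHE/AC/- → run G
t=6: L0/L1/L2 = DHE/ACG/- → run D
t=7: L0/L1/L2 = DHE/ACG/- → run D
t=8: L0/L1/L2 = HE/ACGD/- → run H
t=9: L0/L1/L2 = HE/ACGD/- → run H
t=10: L0/L1/L2 = E/ACGDH/- → run E
t=11: L0/L1/L2 = E/ACGDH/- → run E
t=12: L0/L1/L2 = -/ACGDHE/- → run A
t=13: L0/L1/L2 = -/ACGDHE/- → run A
t=14: L0/L1/L2 = -/ACGDHE/- → run A
t=15: L0/L1/L2 = -/ACGDHE/- → run A
t=16: L0/L1/L2 = -/CGDHE/A → run C
t=17: L0/L1/L2 = -/CGDHE/A → run C
t=18: L0/L1/L2 = -/CGDHE/A → run C
t=19: L0/L1/L2 = -/CGDHE/A → run C
t=20: L0/L1/L2 = -/GDHE/AC → run G
t=21: L0/L1/L2 = -/GDHE/AC → run G
t=22: L0/L1/L2 = -/GDHE/AC → run G
t=23: L0/L1/L2 = -/DHE/AC → run D
t=24: L0/L1/L2 = -/DHE/AC → run D
t=25: L0/L1/L2 = -/DHE/AC → run D
t=26: L0/L1/L2 = -/DHE/AC → run D
t=27: L0/L1/L2 = -/HE/ACD → run H
t=28: L0/L1/L2 = -/HE/ACD → run H
t=29: L0/L1/L2 = -/E/ACD → run E
t=30: L0/L1/L2 = -/E/ACD → run E
t=31: L0/L1/L2 = -/E/ACD → run E
t=32: L0/L1/L2 = -/E/ACD → run E
t=33: L0/L1/L2 = -/-/ACDE → run A
t=34: L0/L1/L2 = -/-/ACDE → run A
t=35: L0/L1/L2 = -/-/CDE → run C
t=36: L0/L1/L2 = -/-/CDE → run C
t=37: L0/L1/L2 = -/-/DE → run D
t=38: L0/L1/L2 = -/-/E → run E
t=39: (idle)
t=40: (idle)
t=41: (idle)
t=42: (idle)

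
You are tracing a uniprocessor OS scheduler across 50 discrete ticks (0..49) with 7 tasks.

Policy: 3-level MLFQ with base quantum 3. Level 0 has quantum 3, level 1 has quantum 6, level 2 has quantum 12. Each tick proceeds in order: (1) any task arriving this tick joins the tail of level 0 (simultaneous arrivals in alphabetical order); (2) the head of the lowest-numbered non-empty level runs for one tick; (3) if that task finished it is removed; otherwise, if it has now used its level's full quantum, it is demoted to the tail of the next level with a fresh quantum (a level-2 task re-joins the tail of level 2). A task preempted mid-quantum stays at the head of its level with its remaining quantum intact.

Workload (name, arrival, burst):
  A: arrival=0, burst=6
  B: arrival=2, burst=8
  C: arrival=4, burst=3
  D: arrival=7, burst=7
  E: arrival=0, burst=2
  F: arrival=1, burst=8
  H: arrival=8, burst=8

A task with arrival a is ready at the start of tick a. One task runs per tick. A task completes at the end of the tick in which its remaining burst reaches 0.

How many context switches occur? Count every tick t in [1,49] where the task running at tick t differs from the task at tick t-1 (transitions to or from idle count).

context switches = 12

t=0: L0/L1/L2 = AE/-/- → run A
t=1: L0/L1/L2 = AEF/-/- → run A
t=2: L0/L1/L2 = AEFB/-/- → run A
t=3: L0/L1/L2 = EFB/A/- → run E
t=4: L0/L1/L2 = EFBC/A/- → run E
t=5: L0/L1/L2 = FBC/A/- → run F
t=6: L0/L1/L2 = FBC/A/- → run F
t=7: L0/L1/L2 = FBCD/A/- → run F
t=8: L0/L1/L2 = BCDH/AF/- → run B
t=9: L0/L1/L2 = BCDH/AF/- → run B
t=10: L0/L1/L2 = BCDH/AF/- → run B
t=11: L0/L1/L2 = CDH/AFB/- → run C
t=12: L0/L1/L2 = CDH/AFB/- → run C
t=13: L0/L1/L2 = CDH/AFB/- → run C
t=14: L0/L1/L2 = DH/AFB/- → run D
t=15: L0/L1/L2 = DH/AFB/- → run D
t=16: L0/L1/L2 = DH/AFB/- → run D
t=17: L0/L1/L2 = H/AFBD/- → run H
t=18: L0/L1/L2 = H/AFBD/- → run H
t=19: L0/L1/L2 = H/AFBD/- → run H
t=20: L0/L1/L2 = -/AFBDH/- → run A
t=21: L0/L1/L2 = -/AFBDH/- → run A
t=22: L0/L1/L2 = -/AFBDH/- → run A
t=23: L0/L1/L2 = -/FBDH/- → run F
t=24: L0/L1/L2 = -/FBDH/- → run F
t=25: L0/L1/L2 = -/FBDH/- → run F
t=26: L0/L1/L2 = -/FBDH/- → run F
t=27: L0/L1/L2 = -/FBDH/- → run F
t=28: L0/L1/L2 = -/BDH/- → run B
t=29: L0/L1/L2 = -/BDH/- → run B
t=30: L0/L1/L2 = -/BDH/- → run B
t=31: L0/L1/L2 = -/BDH/- → run B
t=32: L0/L1/L2 = -/BDH/- → run B
t=33: L0/L1/L2 = -/DH/- → run D
t=34: L0/L1/L2 = -/DH/- → run D
t=35: L0/L1/L2 = -/DH/- → run D
t=36: L0/L1/L2 = -/DH/- → run D
t=37: L0/L1/L2 = -/H/- → run H
t=38: L0/L1/L2 = -/H/- → run H
t=39: L0/L1/L2 = -/H/- → run H
t=40: L0/L1/L2 = -/H/- → run H
t=41: L0/L1/L2 = -/H/- → run H
t=42: (idle)
t=43: (idle)
t=44: (idle)
t=45: (idle)
t=46: (idle)
t=47: (idle)
t=48: (idle)
t=49: (idle)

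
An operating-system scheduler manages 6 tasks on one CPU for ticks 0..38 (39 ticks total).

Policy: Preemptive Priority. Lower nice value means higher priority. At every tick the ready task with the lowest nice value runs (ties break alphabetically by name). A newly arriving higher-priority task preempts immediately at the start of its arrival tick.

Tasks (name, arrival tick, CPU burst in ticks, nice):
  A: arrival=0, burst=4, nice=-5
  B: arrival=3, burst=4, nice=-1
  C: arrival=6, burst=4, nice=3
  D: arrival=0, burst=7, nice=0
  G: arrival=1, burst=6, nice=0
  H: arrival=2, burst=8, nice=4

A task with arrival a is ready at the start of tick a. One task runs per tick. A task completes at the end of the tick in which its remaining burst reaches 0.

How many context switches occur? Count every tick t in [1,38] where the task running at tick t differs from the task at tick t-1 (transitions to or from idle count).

t=0: ready={A,D} → run A
t=1: ready={A,D,G} → run A
t=2: ready={A,D,G,H} → run A
t=3: ready={A,B,D,G,H} → run A
t=4: ready={B,D,G,H} → run B
t=5: ready={B,D,G,H} → run B
t=6: ready={B,C,D,G,H} → run B
t=7: ready={B,C,D,G,H} → run B
t=8: ready={C,D,G,H} → run D
t=9: ready={C,D,G,H} → run D
t=10: ready={C,D,G,H} → run D
t=11: ready={C,D,G,H} → run D
t=12: ready={C,D,G,H} → run D
t=13: ready={C,D,G,H} → run D
t=14: ready={C,D,G,H} → run D
t=15: ready={C,G,H} → run G
t=16: ready={C,G,H} → run G
t=17: ready={C,G,H} → run G
t=18: ready={C,G,H} → run G
t=19: ready={C,G,H} → run G
t=20: ready={C,G,H} → run G
t=21: ready={C,H} → run C
t=22: ready={C,H} → run C
t=23: ready={C,H} → run C
t=24: ready={C,H} → run C
t=25: ready={H} → run H
t=26: ready={H} → run H
t=27: ready={H} → run H
t=28: ready={H} → run H
t=29: ready={H} → run H
t=30: ready={H} → run H
t=31: ready={H} → run H
t=32: ready={H} → run H
t=33: (idle)
t=34: (idle)
t=35: (idle)
t=36: (idle)
t=37: (idle)
t=38: (idle)

context switches = 6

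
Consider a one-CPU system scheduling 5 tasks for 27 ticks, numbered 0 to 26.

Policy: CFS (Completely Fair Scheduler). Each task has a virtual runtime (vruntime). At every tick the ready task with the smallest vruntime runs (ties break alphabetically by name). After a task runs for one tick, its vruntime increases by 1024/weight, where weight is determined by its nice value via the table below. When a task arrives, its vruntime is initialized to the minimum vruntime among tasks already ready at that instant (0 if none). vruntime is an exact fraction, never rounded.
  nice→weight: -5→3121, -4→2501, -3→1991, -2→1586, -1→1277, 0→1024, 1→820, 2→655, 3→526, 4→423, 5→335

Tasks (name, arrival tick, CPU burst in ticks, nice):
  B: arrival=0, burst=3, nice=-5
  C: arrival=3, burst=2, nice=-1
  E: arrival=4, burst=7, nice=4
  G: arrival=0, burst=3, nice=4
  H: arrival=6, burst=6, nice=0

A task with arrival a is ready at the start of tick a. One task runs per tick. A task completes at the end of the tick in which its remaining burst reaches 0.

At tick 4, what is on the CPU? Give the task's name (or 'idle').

running at tick 4 = C

t=0: vr[B=0 G=0] → run B
t=1: vr[B=1024/3121 G=0] → run G
t=2: vr[B=1024/3121 G=1024/423] → run B
t=3: vr[B=2048/3121 C=2048/3121 G=1024/423] → run B
t=4: vr[C=2048/3121 E=2048/3121 G=1024/423] → run C
t=5: vr[C=5811200/3985517 E=2048/3121 G=1024/423] → run E
t=6: vr[C=5811200/3985517 E=4062208/1320183 G=1024/423 H=5811200/3985517] → run C
t=7: vr[E=4062208/1320183 G=1024/423 H=5811200/3985517] → run H
t=8: vr[E=4062208/1320183 G=1024/423 H=9796717/3985517] → run G
t=9: vr[E=4062208/1320183 G=2048/423 H=9796717/3985517] → run H
t=10: vr[E=4062208/1320183 G=2048/423 H=13782234/3985517] → run E
t=11: vr[E=7258112/1320183 G=2048/423 H=13782234/3985517] → run H
t=12: vr[E=7258112/1320183 G=2048/423 H=17767751/3985517] → run H
t=13: vr[E=7258112/1320183 G=2048/423 H=21753268/3985517] → run G
t=14: vr[E=7258112/1320183 H=21753268/3985517] → run H
t=15: vr[E=7258112/1320183 H=25738785/3985517] → run E
t=16: vr[E=3484672/440061 H=25738785/3985517] → run H
t=17: vr[E=3484672/440061] → run E
t=18: vr[E=13649920/1320183] → run E
t=19: vr[E=16845824/1320183] → run E
t=20: vr[E=6680576/440061] → run E
t=21: (idle)
t=22: (idle)
t=23: (idle)
t=24: (idle)
t=25: (idle)
t=26: (idle)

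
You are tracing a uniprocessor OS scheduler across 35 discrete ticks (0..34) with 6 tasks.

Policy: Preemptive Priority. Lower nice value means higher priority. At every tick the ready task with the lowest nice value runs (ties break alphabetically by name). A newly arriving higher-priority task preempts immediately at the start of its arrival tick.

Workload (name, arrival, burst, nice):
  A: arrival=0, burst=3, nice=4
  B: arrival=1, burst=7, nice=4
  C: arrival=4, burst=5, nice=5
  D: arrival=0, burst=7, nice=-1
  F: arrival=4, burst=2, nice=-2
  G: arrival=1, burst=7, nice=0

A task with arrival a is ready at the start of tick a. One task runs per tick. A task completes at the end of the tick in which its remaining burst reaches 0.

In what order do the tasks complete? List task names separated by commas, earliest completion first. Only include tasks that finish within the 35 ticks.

t=0: ready={A,D} → run D
t=1: ready={A,B,D,G} → run D
t=2: ready={A,B,D,G} → run D
t=3: ready={A,B,D,G} → run D
t=4: ready={A,B,C,D,F,G} → run F
t=5: ready={A,B,C,D,F,G} → run F
t=6: ready={A,B,C,D,G} → run D
t=7: ready={A,B,C,D,G} → run D
t=8: ready={A,B,C,D,G} → run D
t=9: ready={A,B,C,G} → run G
t=10: ready={A,B,C,G} → run G
t=11: ready={A,B,C,G} → run G
t=12: ready={A,B,C,G} → run G
t=13: ready={A,B,C,G} → run G
t=14: ready={A,B,C,G} → run G
t=15: ready={A,B,C,G} → run G
t=16: ready={A,B,C} → run A
t=17: ready={A,B,C} → run A
t=18: ready={A,B,C} → run A
t=19: ready={B,C} → run B
t=20: ready={B,C} → run B
t=21: ready={B,C} → run B
t=22: ready={B,C} → run B
t=23: ready={B,C} → run B
t=24: ready={B,C} → run B
t=25: ready={B,C} → run B
t=26: ready={C} → run C
t=27: ready={C} → run C
t=28: ready={C} → run C
t=29: ready={C} → run C
t=30: ready={C} → run C
t=31: (idle)
t=32: (idle)
t=33: (idle)
t=34: (idle)

completion order = F, D, G, A, B, C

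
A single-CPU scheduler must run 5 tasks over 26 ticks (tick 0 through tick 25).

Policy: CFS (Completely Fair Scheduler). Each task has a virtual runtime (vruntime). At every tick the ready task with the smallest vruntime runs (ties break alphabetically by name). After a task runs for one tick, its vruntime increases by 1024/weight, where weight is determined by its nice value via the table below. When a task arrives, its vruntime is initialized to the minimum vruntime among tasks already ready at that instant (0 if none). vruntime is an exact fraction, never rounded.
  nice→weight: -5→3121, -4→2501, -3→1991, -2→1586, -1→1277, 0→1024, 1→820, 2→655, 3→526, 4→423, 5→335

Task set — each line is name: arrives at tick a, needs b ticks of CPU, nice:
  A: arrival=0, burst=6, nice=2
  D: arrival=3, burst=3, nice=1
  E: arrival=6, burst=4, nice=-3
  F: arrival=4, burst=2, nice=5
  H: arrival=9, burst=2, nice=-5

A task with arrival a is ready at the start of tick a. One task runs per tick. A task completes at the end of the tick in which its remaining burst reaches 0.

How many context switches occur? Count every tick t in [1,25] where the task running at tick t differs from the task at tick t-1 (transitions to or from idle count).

t=0: vr[A=0] → run A
t=1: vr[A=1024/655] → run A
t=2: vr[A=2048/655] → run A
t=3: vr[A=3072/655 D=3072/655] → run A
t=4: vr[A=4096/655 D=3072/655 F=3072/655] → run D
t=5: vr[A=4096/655 D=159488/26855 F=3072/655] → run F
t=6: vr[A=4096/655 D=159488/26855 E=159488/26855 F=339968/43885] → run D
t=7: vr[A=4096/655 D=193024/26855 E=159488/26855 F=339968/43885] → run E
t=8: vr[A=4096/655 D=193024/26855 E=345040128/53468305 F=339968/43885] → run A
t=9: vr[A=1024/131 D=193024/26855 E=345040128/53468305 F=339968/43885 H=345040128/53468305] → run E
t=10: vr[A=1024/131 D=193024/26855 E=372539648/53468305 F=339968/43885 H=345040128/53468305] → run H
t=11: vr[A=1024/131 D=193024/26855 E=372539648/53468305 F=339968/43885 H=1131621783808/166874579905] → run H
t=12: vr[A=1024/131 D=193024/26855 E=372539648/53468305 F=339968/43885] → run E
t=13: vr[A=1024/131 D=193024/26855 E=400039168/53468305 F=339968/43885] → run D
t=14: vr[A=1024/131 E=400039168/53468305 F=339968/43885] → run E
t=15: vr[A=1024/131 F=339968/43885] → run F
t=16: vr[A=1024/131] → run A
t=17: (idle)
t=18: (idle)
t=19: (idle)
t=20: (idle)
t=21: (idle)
t=22: (idle)
t=23: (idle)
t=24: (idle)
t=25: (idle)

context switches = 13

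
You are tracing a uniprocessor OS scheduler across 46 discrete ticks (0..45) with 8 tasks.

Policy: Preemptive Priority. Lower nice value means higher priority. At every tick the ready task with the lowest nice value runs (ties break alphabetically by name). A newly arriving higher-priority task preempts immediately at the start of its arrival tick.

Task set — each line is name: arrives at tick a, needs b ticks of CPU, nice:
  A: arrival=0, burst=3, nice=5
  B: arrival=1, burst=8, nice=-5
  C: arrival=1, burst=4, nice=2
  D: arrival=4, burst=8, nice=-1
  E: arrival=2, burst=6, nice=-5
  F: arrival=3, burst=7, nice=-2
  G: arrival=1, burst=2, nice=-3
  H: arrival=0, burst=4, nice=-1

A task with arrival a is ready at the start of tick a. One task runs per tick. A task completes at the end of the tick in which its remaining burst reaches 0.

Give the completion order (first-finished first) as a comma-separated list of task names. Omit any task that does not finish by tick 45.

completion order = B, E, G, F, D, H, C, A

t=0: ready={A,H} → run H
t=1: ready={A,B,C,G,H} → run B
t=2: ready={A,B,C,E,G,H} → run B
t=3: ready={A,B,C,E,F,G,H} → run B
t=4: ready={A,B,C,D,E,F,G,H} → run B
t=5: ready={A,B,C,D,E,F,G,H} → run B
t=6: ready={A,B,C,D,E,F,G,H} → run B
t=7: ready={A,B,C,D,E,F,G,H} → run B
t=8: ready={A,B,C,D,E,F,G,H} → run B
t=9: ready={A,C,D,E,F,G,H} → run E
t=10: ready={A,C,D,E,F,G,H} → run E
t=11: ready={A,C,D,E,F,G,H} → run E
t=12: ready={A,C,D,E,F,G,H} → run E
t=13: ready={A,C,D,E,F,G,H} → run E
t=14: ready={A,C,D,E,F,G,H} → run E
t=15: ready={A,C,D,F,G,H} → run G
t=16: ready={A,C,D,F,G,H} → run G
t=17: ready={A,C,D,F,H} → run F
t=18: ready={A,C,D,F,H} → run F
t=19: ready={A,C,D,F,H} → run F
t=20: ready={A,C,D,F,H} → run F
t=21: ready={A,C,D,F,H} → run F
t=22: ready={A,C,D,F,H} → run F
t=23: ready={A,C,D,F,H} → run F
t=24: ready={A,C,D,H} → run D
t=25: ready={A,C,D,H} → run D
t=26: ready={A,C,D,H} → run D
t=27: ready={A,C,D,H} → run D
t=28: ready={A,C,D,H} → run D
t=29: ready={A,C,D,H} → run D
t=30: ready={A,C,D,H} → run D
t=31: ready={A,C,D,H} → run D
t=32: ready={A,C,H} → run H
t=33: ready={A,C,H} → run H
t=34: ready={A,C,H} → run H
t=35: ready={A,C} → run C
t=36: ready={A,C} → run C
t=37: ready={A,C} → run C
t=38: ready={A,C} → run C
t=39: ready={A} → run A
t=40: ready={A} → run A
t=41: ready={A} → run A
t=42: (idle)
t=43: (idle)
t=44: (idle)
t=45: (idle)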